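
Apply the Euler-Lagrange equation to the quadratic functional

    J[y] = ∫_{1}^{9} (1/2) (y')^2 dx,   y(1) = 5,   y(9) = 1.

The Lagrangian is L = (1/2) (y')^2.
Compute ∂L/∂y = 0, ∂L/∂y' = y'.
The Euler-Lagrange equation d/dx(∂L/∂y') − ∂L/∂y = 0 reduces to
    y'' = 0.
Its general solution is
    y(x) = A x + B,
with A, B fixed by the endpoint conditions.
Applying the endpoint conditions y(1) = 5 and y(9) = 1: solve A·1 + B = 5 and A·9 + B = 1. Subtracting gives A(9 − 1) = 1 − 5, so A = -1/2, and B = 5 − A·1 = 11/2. Therefore
    y(x) = (-1/2) x + 11/2.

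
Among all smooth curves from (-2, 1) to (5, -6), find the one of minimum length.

Arc-length functional: J[y] = ∫ sqrt(1 + (y')^2) dx.
Lagrangian L = sqrt(1 + (y')^2) has no explicit y dependence, so ∂L/∂y = 0 and the Euler-Lagrange equation gives
    d/dx( y' / sqrt(1 + (y')^2) ) = 0  ⇒  y' / sqrt(1 + (y')^2) = const.
Hence y' is constant, so y(x) is affine.
Fitting the endpoints (-2, 1) and (5, -6):
    slope m = ((-6) − 1) / (5 − (-2)) = -1,
    intercept c = 1 − m·(-2) = -1.
Extremal: y(x) = -x - 1.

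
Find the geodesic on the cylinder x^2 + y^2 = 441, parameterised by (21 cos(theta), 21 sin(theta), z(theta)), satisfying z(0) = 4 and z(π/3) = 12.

Parameterise the cylinder of radius R = 21 as
    r(θ) = (21 cos θ, 21 sin θ, z(θ)).
The arc-length element is
    ds = sqrt(441 + (dz/dθ)^2) dθ,
so the Lagrangian is L = sqrt(441 + z'^2).
L depends on z' only, not on z or θ, so ∂L/∂z = 0 and
    ∂L/∂z' = z' / sqrt(441 + z'^2).
The Euler-Lagrange equation gives
    d/dθ( z' / sqrt(441 + z'^2) ) = 0,
so z' is constant. Integrating once:
    z(θ) = a θ + b,
a helix on the cylinder (a straight line when the cylinder is unrolled). The constants a, b are determined by the endpoint conditions.
With endpoint conditions z(0) = 4 and z(π/3) = 12: from z(0) = b we get b = 4, and a·π/3 + 4 = 12 gives a = 24/π, so
    z(θ) = (24/π) θ + 4.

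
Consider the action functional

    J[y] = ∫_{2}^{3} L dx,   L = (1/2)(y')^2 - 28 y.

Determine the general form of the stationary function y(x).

The Lagrangian is L = (1/2)(y')^2 - 28 y.
∂L/∂y = -28.
∂L/∂y' = y'.
The Euler-Lagrange equation d/dx(∂L/∂y') − ∂L/∂y = 0 becomes:
    y'' + 28 = 0
General solution: y(x) = -14 x^2 + A x + B, where A and B are arbitrary constants fixed by the endpoint conditions.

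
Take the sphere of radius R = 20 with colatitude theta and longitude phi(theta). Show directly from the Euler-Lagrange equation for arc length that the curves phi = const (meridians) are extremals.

On the sphere of radius R = 20 with spherical coordinates (θ, φ), the induced metric is
    ds^2 = 400(dθ^2 + sin^2(θ) dφ^2).
Using θ as the parameter, the arc-length functional becomes
    J[φ] = ∫ 20 sqrt(1 + sin^2(θ) (dφ/dθ)^2) dθ.
So L = 20 sqrt(1 + sin^2(θ) φ'^2). Compute
    ∂L/∂φ = 0  (L has no explicit φ dependence),
    ∂L/∂φ' = 20 sin^2(θ) φ' / sqrt(1 + sin^2(θ) φ'^2).
For the candidate φ(θ) = c (constant), φ' = 0, so ∂L/∂φ' evaluated along the candidate vanishes, and ∂L/∂φ is identically zero. Hence
    d/dθ(∂L/∂φ') − ∂L/∂φ = 0
is satisfied. Therefore meridians φ = const are extremals of arc length — they are geodesics on the sphere.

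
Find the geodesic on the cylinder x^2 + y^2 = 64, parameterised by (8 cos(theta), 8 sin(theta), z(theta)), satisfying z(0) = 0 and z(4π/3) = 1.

Parameterise the cylinder of radius R = 8 as
    r(θ) = (8 cos θ, 8 sin θ, z(θ)).
The arc-length element is
    ds = sqrt(64 + (dz/dθ)^2) dθ,
so the Lagrangian is L = sqrt(64 + z'^2).
L depends on z' only, not on z or θ, so ∂L/∂z = 0 and
    ∂L/∂z' = z' / sqrt(64 + z'^2).
The Euler-Lagrange equation gives
    d/dθ( z' / sqrt(64 + z'^2) ) = 0,
so z' is constant. Integrating once:
    z(θ) = a θ + b,
a helix on the cylinder (a straight line when the cylinder is unrolled). The constants a, b are determined by the endpoint conditions.
With endpoint conditions z(0) = 0 and z(4π/3) = 1: from z(0) = b we get b = 0, and a·4π/3 + 0 = 1 gives a = 3/(4π), so
    z(θ) = (3/(4π)) θ.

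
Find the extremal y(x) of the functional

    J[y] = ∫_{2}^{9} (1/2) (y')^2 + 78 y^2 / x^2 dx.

The Lagrangian is L = (1/2) (y')^2 + 78 y^2 / x^2.
Compute ∂L/∂y = 156y/x^2, ∂L/∂y' = y'.
The Euler-Lagrange equation d/dx(∂L/∂y') − ∂L/∂y = 0 reduces to
    y'' − 156/x^2 · y = 0  (x > 0).
Its general solution is
    y(x) = A x^13 + B x^(-12),
with A, B fixed by the endpoint conditions.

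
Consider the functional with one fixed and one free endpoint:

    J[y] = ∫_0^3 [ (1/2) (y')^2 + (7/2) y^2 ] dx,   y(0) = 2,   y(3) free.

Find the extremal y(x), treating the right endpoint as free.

The Lagrangian L = (1/2) (y')^2 + (7/2) y^2 gives
    ∂L/∂y = 7 y,   ∂L/∂y' = y'.
Euler-Lagrange: y'' − 7 y = 0.
With k = sqrt(7), the general solution is
    y(x) = A cosh(sqrt(7) x) + B sinh(sqrt(7) x).
Fixed left endpoint y(0) = 2 ⇒ A = 2.
The right endpoint x = 3 is free, so the natural (transversality) condition is ∂L/∂y' |_{x=3} = 0, i.e. y'(3) = 0.
Compute y'(x) = A k sinh(k x) + B k cosh(k x), so
    y'(3) = A k sinh(k·3) + B k cosh(k·3) = 0
    ⇒ B = −A tanh(k·3) = − 2 tanh(sqrt(7)·3).
Therefore the extremal is
    y(x) = 2 cosh(sqrt(7) x) − 2 tanh(sqrt(7)·3) sinh(sqrt(7) x).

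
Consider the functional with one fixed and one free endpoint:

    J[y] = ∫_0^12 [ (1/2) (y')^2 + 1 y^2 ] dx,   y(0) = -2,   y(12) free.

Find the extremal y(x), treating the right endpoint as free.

The Lagrangian L = (1/2) (y')^2 + 1 y^2 gives
    ∂L/∂y = 2 y,   ∂L/∂y' = y'.
Euler-Lagrange: y'' − 2 y = 0.
With k = sqrt(2), the general solution is
    y(x) = A cosh(sqrt(2) x) + B sinh(sqrt(2) x).
Fixed left endpoint y(0) = -2 ⇒ A = -2.
The right endpoint x = 12 is free, so the natural (transversality) condition is ∂L/∂y' |_{x=12} = 0, i.e. y'(12) = 0.
Compute y'(x) = A k sinh(k x) + B k cosh(k x), so
    y'(12) = A k sinh(k·12) + B k cosh(k·12) = 0
    ⇒ B = −A tanh(k·12) = 2 tanh(sqrt(2)·12).
Therefore the extremal is
    y(x) = −2 cosh(sqrt(2) x) + 2 tanh(sqrt(2)·12) sinh(sqrt(2) x).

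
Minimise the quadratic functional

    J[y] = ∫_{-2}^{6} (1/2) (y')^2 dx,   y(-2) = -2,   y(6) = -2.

The Lagrangian is L = (1/2) (y')^2.
Compute ∂L/∂y = 0, ∂L/∂y' = y'.
The Euler-Lagrange equation d/dx(∂L/∂y') − ∂L/∂y = 0 reduces to
    y'' = 0.
Its general solution is
    y(x) = A x + B,
with A, B fixed by the endpoint conditions.
Applying the endpoint conditions y(-2) = -2 and y(6) = -2: solve A·-2 + B = -2 and A·6 + B = -2. Subtracting gives A(6 − -2) = -2 − -2, so A = 0, and B = -2 − A·-2 = -2. Therefore
    y(x) = -2.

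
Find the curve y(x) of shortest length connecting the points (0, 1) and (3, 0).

Arc-length functional: J[y] = ∫ sqrt(1 + (y')^2) dx.
Lagrangian L = sqrt(1 + (y')^2) has no explicit y dependence, so ∂L/∂y = 0 and the Euler-Lagrange equation gives
    d/dx( y' / sqrt(1 + (y')^2) ) = 0  ⇒  y' / sqrt(1 + (y')^2) = const.
Hence y' is constant, so y(x) is affine.
Fitting the endpoints (0, 1) and (3, 0):
    slope m = (0 − 1) / (3 − 0) = -1/3,
    intercept c = 1 − m·0 = 1.
Extremal: y(x) = (-1/3) x + 1.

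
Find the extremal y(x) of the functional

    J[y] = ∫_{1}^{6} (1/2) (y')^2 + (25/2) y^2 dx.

The Lagrangian is L = (1/2) (y')^2 + (25/2) y^2.
Compute ∂L/∂y = 25y, ∂L/∂y' = y'.
The Euler-Lagrange equation d/dx(∂L/∂y') − ∂L/∂y = 0 reduces to
    y'' − 25 y = 0.
Its general solution is
    y(x) = A e^(5x) + B e^(−5x),
with A, B fixed by the endpoint conditions.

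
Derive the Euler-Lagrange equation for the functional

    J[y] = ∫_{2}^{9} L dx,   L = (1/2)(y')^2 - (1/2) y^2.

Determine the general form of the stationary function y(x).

The Lagrangian is L = (1/2)(y')^2 - (1/2) y^2.
∂L/∂y = -y.
∂L/∂y' = y'.
The Euler-Lagrange equation d/dx(∂L/∂y') − ∂L/∂y = 0 becomes:
    y'' + y = 0
General solution: y(x) = A sin(x) + B cos(x), where A and B are arbitrary constants fixed by the endpoint conditions.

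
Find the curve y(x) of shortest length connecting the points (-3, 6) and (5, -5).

Arc-length functional: J[y] = ∫ sqrt(1 + (y')^2) dx.
Lagrangian L = sqrt(1 + (y')^2) has no explicit y dependence, so ∂L/∂y = 0 and the Euler-Lagrange equation gives
    d/dx( y' / sqrt(1 + (y')^2) ) = 0  ⇒  y' / sqrt(1 + (y')^2) = const.
Hence y' is constant, so y(x) is affine.
Fitting the endpoints (-3, 6) and (5, -5):
    slope m = ((-5) − 6) / (5 − (-3)) = -11/8,
    intercept c = 6 − m·(-3) = 15/8.
Extremal: y(x) = (-11/8) x + 15/8.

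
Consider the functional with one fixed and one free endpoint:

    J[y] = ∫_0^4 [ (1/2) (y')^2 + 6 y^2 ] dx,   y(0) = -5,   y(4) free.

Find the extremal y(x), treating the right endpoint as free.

The Lagrangian L = (1/2) (y')^2 + 6 y^2 gives
    ∂L/∂y = 12 y,   ∂L/∂y' = y'.
Euler-Lagrange: y'' − 12 y = 0.
With k = sqrt(12), the general solution is
    y(x) = A cosh(sqrt(12) x) + B sinh(sqrt(12) x).
Fixed left endpoint y(0) = -5 ⇒ A = -5.
The right endpoint x = 4 is free, so the natural (transversality) condition is ∂L/∂y' |_{x=4} = 0, i.e. y'(4) = 0.
Compute y'(x) = A k sinh(k x) + B k cosh(k x), so
    y'(4) = A k sinh(k·4) + B k cosh(k·4) = 0
    ⇒ B = −A tanh(k·4) = 5 tanh(sqrt(12)·4).
Therefore the extremal is
    y(x) = −5 cosh(sqrt(12) x) + 5 tanh(sqrt(12)·4) sinh(sqrt(12) x).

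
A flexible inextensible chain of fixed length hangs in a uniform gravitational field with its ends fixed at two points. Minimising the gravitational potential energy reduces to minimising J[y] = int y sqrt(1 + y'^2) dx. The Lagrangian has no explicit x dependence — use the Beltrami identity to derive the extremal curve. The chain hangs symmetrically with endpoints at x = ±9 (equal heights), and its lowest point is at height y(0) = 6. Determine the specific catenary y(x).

The Lagrangian L(y, y') = y sqrt(1 + y'^2) has no explicit x dependence, so the Beltrami identity applies:
    L − y' ∂L/∂y' = C.
Compute ∂L/∂y' = y · y' / sqrt(1 + y'^2). Then
    L − y' ∂L/∂y'
    = y sqrt(1 + y'^2) − y · y'^2 / sqrt(1 + y'^2)
    = y (1 + y'^2 − y'^2) / sqrt(1 + y'^2)
    = y / sqrt(1 + y'^2) = C.
Squaring gives y^2 = C^2 (1 + y'^2), i.e.
    y'^2 = y^2 / C^2 − 1.
Separating variables,
    dy / sqrt(y^2 − C^2) = dx / C,
and integrating gives arccosh(y / C) = (x − a)/C, so
    y(x) = C cosh((x − a)/C),
the catenary. The constants C and a are fixed by the two endpoint conditions (and, for the hanging-chain problem, the length constraint selects C).
Now fit the given data. The endpoints x = ±9 are symmetric at equal height, so the catenary is even about its minimum: a = 0 and y(x) = C cosh(x/C). The lowest point is y(0) = C cosh(0) = C, and we are told y(0) = 6, so C = 6. Therefore
    y(x) = 6 cosh(x/6),
and at the endpoints
    y(±9) = 6 cosh(9/6).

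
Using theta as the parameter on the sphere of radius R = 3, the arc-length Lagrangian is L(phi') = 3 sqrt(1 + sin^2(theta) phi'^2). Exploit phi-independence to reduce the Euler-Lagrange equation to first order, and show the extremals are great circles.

On the sphere of radius R = 3 with spherical coordinates (θ, φ), the induced metric is
    ds^2 = 9(dθ^2 + sin^2(θ) dφ^2).
Parameterise by θ; the arc-length functional is
    J[φ] = ∫ 3 sqrt(1 + sin^2(θ) (dφ/dθ)^2) dθ,
so L = 3 sqrt(1 + sin^2(θ) φ'^2). Compute
    ∂L/∂φ = 0  (L has no explicit φ dependence),
    ∂L/∂φ' = 3 sin^2(θ) φ' / sqrt(1 + sin^2(θ) φ'^2).
Since ∂L/∂φ = 0, the Euler-Lagrange equation
    d/dθ(∂L/∂φ') − ∂L/∂φ = 0
reduces to d/dθ(∂L/∂φ') = 0, i.e. the momentum conjugate to φ is conserved:
    3 sin^2(θ) φ' / sqrt(1 + sin^2(θ) φ'^2) = C.
The overall factor of 3 is constant, so dividing through gives Clairaut's relation sin^2(θ) φ' / sqrt(1 + sin^2(θ) φ'^2) = C' (with C' = C/3). Solving for φ' and integrating gives the great-circle family
    cot(θ) = A cos(φ − φ_0),
i.e. the intersection of the sphere with a plane through the origin. The two constants A and φ_0 (equivalently C and one phase) are fixed by the two endpoint conditions.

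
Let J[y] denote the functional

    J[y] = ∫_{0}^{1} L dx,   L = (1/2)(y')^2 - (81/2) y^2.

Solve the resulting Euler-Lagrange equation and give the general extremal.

The Lagrangian is L = (1/2)(y')^2 - (81/2) y^2.
∂L/∂y = -81y.
∂L/∂y' = y'.
The Euler-Lagrange equation d/dx(∂L/∂y') − ∂L/∂y = 0 becomes:
    y'' + 81 y = 0
General solution: y(x) = A sin(9x) + B cos(9x), where A and B are arbitrary constants fixed by the endpoint conditions.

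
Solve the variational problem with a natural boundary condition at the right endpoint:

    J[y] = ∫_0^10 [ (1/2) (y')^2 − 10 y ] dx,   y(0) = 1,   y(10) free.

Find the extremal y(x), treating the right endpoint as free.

The Lagrangian L = (1/2) (y')^2 − 10 y gives
    ∂L/∂y = −10,   ∂L/∂y' = y'.
Euler-Lagrange: d/dx(y') − (−10) = 0, i.e. y'' + 10 = 0, so
    y(x) = −(10/2) x^2 + C1 x + C2.
Fixed left endpoint y(0) = 1 ⇒ C2 = 1.
The right endpoint x = 10 is free, so the natural (transversality) condition is ∂L/∂y' |_{x=10} = 0, i.e. y'(10) = 0.
Compute y'(x) = −10 x + C1, so y'(10) = −100 + C1 = 0 ⇒ C1 = 100.
Therefore the extremal is
    y(x) = −5 x^2 + 100 x + 1.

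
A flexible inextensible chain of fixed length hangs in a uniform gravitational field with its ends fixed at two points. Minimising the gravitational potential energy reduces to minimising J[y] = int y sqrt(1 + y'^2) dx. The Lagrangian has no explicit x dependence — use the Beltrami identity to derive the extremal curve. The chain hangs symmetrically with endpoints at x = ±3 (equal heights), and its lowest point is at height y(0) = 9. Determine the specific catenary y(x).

The Lagrangian L(y, y') = y sqrt(1 + y'^2) has no explicit x dependence, so the Beltrami identity applies:
    L − y' ∂L/∂y' = C.
Compute ∂L/∂y' = y · y' / sqrt(1 + y'^2). Then
    L − y' ∂L/∂y'
    = y sqrt(1 + y'^2) − y · y'^2 / sqrt(1 + y'^2)
    = y (1 + y'^2 − y'^2) / sqrt(1 + y'^2)
    = y / sqrt(1 + y'^2) = C.
Squaring gives y^2 = C^2 (1 + y'^2), i.e.
    y'^2 = y^2 / C^2 − 1.
Separating variables,
    dy / sqrt(y^2 − C^2) = dx / C,
and integrating gives arccosh(y / C) = (x − a)/C, so
    y(x) = C cosh((x − a)/C),
the catenary. The constants C and a are fixed by the two endpoint conditions (and, for the hanging-chain problem, the length constraint selects C).
Now fit the given data. The endpoints x = ±3 are symmetric at equal height, so the catenary is even about its minimum: a = 0 and y(x) = C cosh(x/C). The lowest point is y(0) = C cosh(0) = C, and we are told y(0) = 9, so C = 9. Therefore
    y(x) = 9 cosh(x/9),
and at the endpoints
    y(±3) = 9 cosh(3/9).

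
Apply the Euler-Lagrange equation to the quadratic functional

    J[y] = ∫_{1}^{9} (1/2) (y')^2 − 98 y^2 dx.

The Lagrangian is L = (1/2) (y')^2 − 98 y^2.
Compute ∂L/∂y = -196y, ∂L/∂y' = y'.
The Euler-Lagrange equation d/dx(∂L/∂y') − ∂L/∂y = 0 reduces to
    y'' + 196 y = 0.
Its general solution is
    y(x) = A sin(14x) + B cos(14x),
with A, B fixed by the endpoint conditions.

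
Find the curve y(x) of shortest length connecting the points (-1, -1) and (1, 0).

Arc-length functional: J[y] = ∫ sqrt(1 + (y')^2) dx.
Lagrangian L = sqrt(1 + (y')^2) has no explicit y dependence, so ∂L/∂y = 0 and the Euler-Lagrange equation gives
    d/dx( y' / sqrt(1 + (y')^2) ) = 0  ⇒  y' / sqrt(1 + (y')^2) = const.
Hence y' is constant, so y(x) is affine.
Fitting the endpoints (-1, -1) and (1, 0):
    slope m = (0 − (-1)) / (1 − (-1)) = 1/2,
    intercept c = (-1) − m·(-1) = -1/2.
Extremal: y(x) = (1/2) x - 1/2.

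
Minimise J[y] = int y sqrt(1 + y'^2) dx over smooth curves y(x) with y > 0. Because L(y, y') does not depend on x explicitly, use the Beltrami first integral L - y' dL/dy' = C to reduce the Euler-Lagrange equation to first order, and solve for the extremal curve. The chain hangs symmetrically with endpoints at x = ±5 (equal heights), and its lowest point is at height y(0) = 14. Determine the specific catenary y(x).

The Lagrangian L(y, y') = y sqrt(1 + y'^2) has no explicit x dependence, so the Beltrami identity applies:
    L − y' ∂L/∂y' = C.
Compute ∂L/∂y' = y · y' / sqrt(1 + y'^2). Then
    L − y' ∂L/∂y'
    = y sqrt(1 + y'^2) − y · y'^2 / sqrt(1 + y'^2)
    = y (1 + y'^2 − y'^2) / sqrt(1 + y'^2)
    = y / sqrt(1 + y'^2) = C.
Squaring gives y^2 = C^2 (1 + y'^2), i.e.
    y'^2 = y^2 / C^2 − 1.
Separating variables,
    dy / sqrt(y^2 − C^2) = dx / C,
and integrating gives arccosh(y / C) = (x − a)/C, so
    y(x) = C cosh((x − a)/C),
the catenary. The constants C and a are fixed by the two endpoint conditions (and, for the hanging-chain problem, the length constraint selects C).
Now fit the given data. The endpoints x = ±5 are symmetric at equal height, so the catenary is even about its minimum: a = 0 and y(x) = C cosh(x/C). The lowest point is y(0) = C cosh(0) = C, and we are told y(0) = 14, so C = 14. Therefore
    y(x) = 14 cosh(x/14),
and at the endpoints
    y(±5) = 14 cosh(5/14).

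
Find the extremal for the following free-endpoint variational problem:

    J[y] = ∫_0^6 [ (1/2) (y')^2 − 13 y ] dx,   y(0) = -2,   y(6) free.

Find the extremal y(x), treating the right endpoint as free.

The Lagrangian L = (1/2) (y')^2 − 13 y gives
    ∂L/∂y = −13,   ∂L/∂y' = y'.
Euler-Lagrange: d/dx(y') − (−13) = 0, i.e. y'' + 13 = 0, so
    y(x) = −(13/2) x^2 + C1 x + C2.
Fixed left endpoint y(0) = -2 ⇒ C2 = -2.
The right endpoint x = 6 is free, so the natural (transversality) condition is ∂L/∂y' |_{x=6} = 0, i.e. y'(6) = 0.
Compute y'(x) = −13 x + C1, so y'(6) = −78 + C1 = 0 ⇒ C1 = 78.
Therefore the extremal is
    y(x) = −(13/2) x^2 + 78 x − 2.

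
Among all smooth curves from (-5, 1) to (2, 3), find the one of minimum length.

Arc-length functional: J[y] = ∫ sqrt(1 + (y')^2) dx.
Lagrangian L = sqrt(1 + (y')^2) has no explicit y dependence, so ∂L/∂y = 0 and the Euler-Lagrange equation gives
    d/dx( y' / sqrt(1 + (y')^2) ) = 0  ⇒  y' / sqrt(1 + (y')^2) = const.
Hence y' is constant, so y(x) is affine.
Fitting the endpoints (-5, 1) and (2, 3):
    slope m = (3 − 1) / (2 − (-5)) = 2/7,
    intercept c = 1 − m·(-5) = 17/7.
Extremal: y(x) = (2/7) x + 17/7.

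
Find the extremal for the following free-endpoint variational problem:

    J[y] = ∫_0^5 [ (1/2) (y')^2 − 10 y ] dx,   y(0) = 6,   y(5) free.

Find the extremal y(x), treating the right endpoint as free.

The Lagrangian L = (1/2) (y')^2 − 10 y gives
    ∂L/∂y = −10,   ∂L/∂y' = y'.
Euler-Lagrange: d/dx(y') − (−10) = 0, i.e. y'' + 10 = 0, so
    y(x) = −(10/2) x^2 + C1 x + C2.
Fixed left endpoint y(0) = 6 ⇒ C2 = 6.
The right endpoint x = 5 is free, so the natural (transversality) condition is ∂L/∂y' |_{x=5} = 0, i.e. y'(5) = 0.
Compute y'(x) = −10 x + C1, so y'(5) = −50 + C1 = 0 ⇒ C1 = 50.
Therefore the extremal is
    y(x) = −5 x^2 + 50 x + 6.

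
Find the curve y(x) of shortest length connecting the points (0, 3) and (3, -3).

Arc-length functional: J[y] = ∫ sqrt(1 + (y')^2) dx.
Lagrangian L = sqrt(1 + (y')^2) has no explicit y dependence, so ∂L/∂y = 0 and the Euler-Lagrange equation gives
    d/dx( y' / sqrt(1 + (y')^2) ) = 0  ⇒  y' / sqrt(1 + (y')^2) = const.
Hence y' is constant, so y(x) is affine.
Fitting the endpoints (0, 3) and (3, -3):
    slope m = ((-3) − 3) / (3 − 0) = -2,
    intercept c = 3 − m·0 = 3.
Extremal: y(x) = -2 x + 3.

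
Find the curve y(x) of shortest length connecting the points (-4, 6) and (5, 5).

Arc-length functional: J[y] = ∫ sqrt(1 + (y')^2) dx.
Lagrangian L = sqrt(1 + (y')^2) has no explicit y dependence, so ∂L/∂y = 0 and the Euler-Lagrange equation gives
    d/dx( y' / sqrt(1 + (y')^2) ) = 0  ⇒  y' / sqrt(1 + (y')^2) = const.
Hence y' is constant, so y(x) is affine.
Fitting the endpoints (-4, 6) and (5, 5):
    slope m = (5 − 6) / (5 − (-4)) = -1/9,
    intercept c = 6 − m·(-4) = 50/9.
Extremal: y(x) = (-1/9) x + 50/9.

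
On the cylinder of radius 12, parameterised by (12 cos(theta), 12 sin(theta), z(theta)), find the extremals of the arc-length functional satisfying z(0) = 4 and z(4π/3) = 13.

Parameterise the cylinder of radius R = 12 as
    r(θ) = (12 cos θ, 12 sin θ, z(θ)).
The arc-length element is
    ds = sqrt(144 + (dz/dθ)^2) dθ,
so the Lagrangian is L = sqrt(144 + z'^2).
L depends on z' only, not on z or θ, so ∂L/∂z = 0 and
    ∂L/∂z' = z' / sqrt(144 + z'^2).
The Euler-Lagrange equation gives
    d/dθ( z' / sqrt(144 + z'^2) ) = 0,
so z' is constant. Integrating once:
    z(θ) = a θ + b,
a helix on the cylinder (a straight line when the cylinder is unrolled). The constants a, b are determined by the endpoint conditions.
With endpoint conditions z(0) = 4 and z(4π/3) = 13: from z(0) = b we get b = 4, and a·4π/3 + 4 = 13 gives a = 27/(4π), so
    z(θ) = (27/(4π)) θ + 4.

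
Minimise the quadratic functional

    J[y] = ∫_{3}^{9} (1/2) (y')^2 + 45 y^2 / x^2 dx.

The Lagrangian is L = (1/2) (y')^2 + 45 y^2 / x^2.
Compute ∂L/∂y = 90y/x^2, ∂L/∂y' = y'.
The Euler-Lagrange equation d/dx(∂L/∂y') − ∂L/∂y = 0 reduces to
    y'' − 90/x^2 · y = 0  (x > 0).
Its general solution is
    y(x) = A x^10 + B x^(-9),
with A, B fixed by the endpoint conditions.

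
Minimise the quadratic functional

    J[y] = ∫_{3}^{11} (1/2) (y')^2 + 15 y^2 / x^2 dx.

The Lagrangian is L = (1/2) (y')^2 + 15 y^2 / x^2.
Compute ∂L/∂y = 30y/x^2, ∂L/∂y' = y'.
The Euler-Lagrange equation d/dx(∂L/∂y') − ∂L/∂y = 0 reduces to
    y'' − 30/x^2 · y = 0  (x > 0).
Its general solution is
    y(x) = A x^6 + B x^(-5),
with A, B fixed by the endpoint conditions.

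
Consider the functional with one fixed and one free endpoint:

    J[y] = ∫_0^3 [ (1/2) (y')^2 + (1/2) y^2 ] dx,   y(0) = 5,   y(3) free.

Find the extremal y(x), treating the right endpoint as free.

The Lagrangian L = (1/2) (y')^2 + (1/2) y^2 gives
    ∂L/∂y = 1 y,   ∂L/∂y' = y'.
Euler-Lagrange: y'' − y = 0.
With k = 1, the general solution is
    y(x) = A cosh(x) + B sinh(x).
Fixed left endpoint y(0) = 5 ⇒ A = 5.
The right endpoint x = 3 is free, so the natural (transversality) condition is ∂L/∂y' |_{x=3} = 0, i.e. y'(3) = 0.
Compute y'(x) = A k sinh(k x) + B k cosh(k x), so
    y'(3) = A k sinh(k·3) + B k cosh(k·3) = 0
    ⇒ B = −A tanh(k·3) = − 5 tanh(1·3).
Therefore the extremal is
    y(x) = 5 cosh(1 x) − 5 tanh(1·3) sinh(1 x).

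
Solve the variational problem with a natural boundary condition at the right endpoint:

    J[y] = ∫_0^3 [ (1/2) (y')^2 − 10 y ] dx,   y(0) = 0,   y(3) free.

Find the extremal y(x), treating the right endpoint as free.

The Lagrangian L = (1/2) (y')^2 − 10 y gives
    ∂L/∂y = −10,   ∂L/∂y' = y'.
Euler-Lagrange: d/dx(y') − (−10) = 0, i.e. y'' + 10 = 0, so
    y(x) = −(10/2) x^2 + C1 x + C2.
Fixed left endpoint y(0) = 0 ⇒ C2 = 0.
The right endpoint x = 3 is free, so the natural (transversality) condition is ∂L/∂y' |_{x=3} = 0, i.e. y'(3) = 0.
Compute y'(x) = −10 x + C1, so y'(3) = −30 + C1 = 0 ⇒ C1 = 30.
Therefore the extremal is
    y(x) = −5 x^2 + 30 x.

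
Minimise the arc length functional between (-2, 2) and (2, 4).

Arc-length functional: J[y] = ∫ sqrt(1 + (y')^2) dx.
Lagrangian L = sqrt(1 + (y')^2) has no explicit y dependence, so ∂L/∂y = 0 and the Euler-Lagrange equation gives
    d/dx( y' / sqrt(1 + (y')^2) ) = 0  ⇒  y' / sqrt(1 + (y')^2) = const.
Hence y' is constant, so y(x) is affine.
Fitting the endpoints (-2, 2) and (2, 4):
    slope m = (4 − 2) / (2 − (-2)) = 1/2,
    intercept c = 2 − m·(-2) = 3.
Extremal: y(x) = (1/2) x + 3.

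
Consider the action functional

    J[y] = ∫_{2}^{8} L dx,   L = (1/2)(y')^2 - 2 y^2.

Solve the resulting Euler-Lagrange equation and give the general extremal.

The Lagrangian is L = (1/2)(y')^2 - 2 y^2.
∂L/∂y = -4y.
∂L/∂y' = y'.
The Euler-Lagrange equation d/dx(∂L/∂y') − ∂L/∂y = 0 becomes:
    y'' + 4 y = 0
General solution: y(x) = A sin(2x) + B cos(2x), where A and B are arbitrary constants fixed by the endpoint conditions.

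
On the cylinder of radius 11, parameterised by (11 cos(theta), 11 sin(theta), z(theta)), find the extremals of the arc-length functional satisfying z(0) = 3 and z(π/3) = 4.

Parameterise the cylinder of radius R = 11 as
    r(θ) = (11 cos θ, 11 sin θ, z(θ)).
The arc-length element is
    ds = sqrt(121 + (dz/dθ)^2) dθ,
so the Lagrangian is L = sqrt(121 + z'^2).
L depends on z' only, not on z or θ, so ∂L/∂z = 0 and
    ∂L/∂z' = z' / sqrt(121 + z'^2).
The Euler-Lagrange equation gives
    d/dθ( z' / sqrt(121 + z'^2) ) = 0,
so z' is constant. Integrating once:
    z(θ) = a θ + b,
a helix on the cylinder (a straight line when the cylinder is unrolled). The constants a, b are determined by the endpoint conditions.
With endpoint conditions z(0) = 3 and z(π/3) = 4: from z(0) = b we get b = 3, and a·π/3 + 3 = 4 gives a = 3/π, so
    z(θ) = (3/π) θ + 3.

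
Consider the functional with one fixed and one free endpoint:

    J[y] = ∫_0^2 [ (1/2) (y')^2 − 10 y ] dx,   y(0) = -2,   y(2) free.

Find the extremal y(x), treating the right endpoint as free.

The Lagrangian L = (1/2) (y')^2 − 10 y gives
    ∂L/∂y = −10,   ∂L/∂y' = y'.
Euler-Lagrange: d/dx(y') − (−10) = 0, i.e. y'' + 10 = 0, so
    y(x) = −(10/2) x^2 + C1 x + C2.
Fixed left endpoint y(0) = -2 ⇒ C2 = -2.
The right endpoint x = 2 is free, so the natural (transversality) condition is ∂L/∂y' |_{x=2} = 0, i.e. y'(2) = 0.
Compute y'(x) = −10 x + C1, so y'(2) = −20 + C1 = 0 ⇒ C1 = 20.
Therefore the extremal is
    y(x) = −5 x^2 + 20 x − 2.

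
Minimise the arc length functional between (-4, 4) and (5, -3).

Arc-length functional: J[y] = ∫ sqrt(1 + (y')^2) dx.
Lagrangian L = sqrt(1 + (y')^2) has no explicit y dependence, so ∂L/∂y = 0 and the Euler-Lagrange equation gives
    d/dx( y' / sqrt(1 + (y')^2) ) = 0  ⇒  y' / sqrt(1 + (y')^2) = const.
Hence y' is constant, so y(x) is affine.
Fitting the endpoints (-4, 4) and (5, -3):
    slope m = ((-3) − 4) / (5 − (-4)) = -7/9,
    intercept c = 4 − m·(-4) = 8/9.
Extremal: y(x) = (-7/9) x + 8/9.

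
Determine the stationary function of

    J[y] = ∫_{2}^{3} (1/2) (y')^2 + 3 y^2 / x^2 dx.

The Lagrangian is L = (1/2) (y')^2 + 3 y^2 / x^2.
Compute ∂L/∂y = 6y/x^2, ∂L/∂y' = y'.
The Euler-Lagrange equation d/dx(∂L/∂y') − ∂L/∂y = 0 reduces to
    y'' − 6/x^2 · y = 0  (x > 0).
Its general solution is
    y(x) = A x^3 + B x^(-2),
with A, B fixed by the endpoint conditions.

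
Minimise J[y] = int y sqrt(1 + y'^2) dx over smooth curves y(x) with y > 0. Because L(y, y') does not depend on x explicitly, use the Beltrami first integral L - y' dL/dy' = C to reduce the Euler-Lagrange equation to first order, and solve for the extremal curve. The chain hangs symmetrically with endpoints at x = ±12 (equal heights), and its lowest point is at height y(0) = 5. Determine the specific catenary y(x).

The Lagrangian L(y, y') = y sqrt(1 + y'^2) has no explicit x dependence, so the Beltrami identity applies:
    L − y' ∂L/∂y' = C.
Compute ∂L/∂y' = y · y' / sqrt(1 + y'^2). Then
    L − y' ∂L/∂y'
    = y sqrt(1 + y'^2) − y · y'^2 / sqrt(1 + y'^2)
    = y (1 + y'^2 − y'^2) / sqrt(1 + y'^2)
    = y / sqrt(1 + y'^2) = C.
Squaring gives y^2 = C^2 (1 + y'^2), i.e.
    y'^2 = y^2 / C^2 − 1.
Separating variables,
    dy / sqrt(y^2 − C^2) = dx / C,
and integrating gives arccosh(y / C) = (x − a)/C, so
    y(x) = C cosh((x − a)/C),
the catenary. The constants C and a are fixed by the two endpoint conditions (and, for the hanging-chain problem, the length constraint selects C).
Now fit the given data. The endpoints x = ±12 are symmetric at equal height, so the catenary is even about its minimum: a = 0 and y(x) = C cosh(x/C). The lowest point is y(0) = C cosh(0) = C, and we are told y(0) = 5, so C = 5. Therefore
    y(x) = 5 cosh(x/5),
and at the endpoints
    y(±12) = 5 cosh(12/5).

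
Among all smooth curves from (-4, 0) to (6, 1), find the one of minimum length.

Arc-length functional: J[y] = ∫ sqrt(1 + (y')^2) dx.
Lagrangian L = sqrt(1 + (y')^2) has no explicit y dependence, so ∂L/∂y = 0 and the Euler-Lagrange equation gives
    d/dx( y' / sqrt(1 + (y')^2) ) = 0  ⇒  y' / sqrt(1 + (y')^2) = const.
Hence y' is constant, so y(x) is affine.
Fitting the endpoints (-4, 0) and (6, 1):
    slope m = (1 − 0) / (6 − (-4)) = 1/10,
    intercept c = 0 − m·(-4) = 2/5.
Extremal: y(x) = (1/10) x + 2/5.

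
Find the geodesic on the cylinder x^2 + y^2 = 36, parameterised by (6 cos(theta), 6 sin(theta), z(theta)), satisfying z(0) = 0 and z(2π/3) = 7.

Parameterise the cylinder of radius R = 6 as
    r(θ) = (6 cos θ, 6 sin θ, z(θ)).
The arc-length element is
    ds = sqrt(36 + (dz/dθ)^2) dθ,
so the Lagrangian is L = sqrt(36 + z'^2).
L depends on z' only, not on z or θ, so ∂L/∂z = 0 and
    ∂L/∂z' = z' / sqrt(36 + z'^2).
The Euler-Lagrange equation gives
    d/dθ( z' / sqrt(36 + z'^2) ) = 0,
so z' is constant. Integrating once:
    z(θ) = a θ + b,
a helix on the cylinder (a straight line when the cylinder is unrolled). The constants a, b are determined by the endpoint conditions.
With endpoint conditions z(0) = 0 and z(2π/3) = 7: from z(0) = b we get b = 0, and a·2π/3 + 0 = 7 gives a = 21/(2π), so
    z(θ) = (21/(2π)) θ.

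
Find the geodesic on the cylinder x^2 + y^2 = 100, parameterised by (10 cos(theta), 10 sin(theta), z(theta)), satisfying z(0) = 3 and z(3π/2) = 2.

Parameterise the cylinder of radius R = 10 as
    r(θ) = (10 cos θ, 10 sin θ, z(θ)).
The arc-length element is
    ds = sqrt(100 + (dz/dθ)^2) dθ,
so the Lagrangian is L = sqrt(100 + z'^2).
L depends on z' only, not on z or θ, so ∂L/∂z = 0 and
    ∂L/∂z' = z' / sqrt(100 + z'^2).
The Euler-Lagrange equation gives
    d/dθ( z' / sqrt(100 + z'^2) ) = 0,
so z' is constant. Integrating once:
    z(θ) = a θ + b,
a helix on the cylinder (a straight line when the cylinder is unrolled). The constants a, b are determined by the endpoint conditions.
With endpoint conditions z(0) = 3 and z(3π/2) = 2: from z(0) = b we get b = 3, and a·3π/2 + 3 = 2 gives a = -2/(3π), so
    z(θ) = (-2/(3π)) θ + 3.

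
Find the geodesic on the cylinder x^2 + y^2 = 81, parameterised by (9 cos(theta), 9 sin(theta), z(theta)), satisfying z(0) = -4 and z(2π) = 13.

Parameterise the cylinder of radius R = 9 as
    r(θ) = (9 cos θ, 9 sin θ, z(θ)).
The arc-length element is
    ds = sqrt(81 + (dz/dθ)^2) dθ,
so the Lagrangian is L = sqrt(81 + z'^2).
L depends on z' only, not on z or θ, so ∂L/∂z = 0 and
    ∂L/∂z' = z' / sqrt(81 + z'^2).
The Euler-Lagrange equation gives
    d/dθ( z' / sqrt(81 + z'^2) ) = 0,
so z' is constant. Integrating once:
    z(θ) = a θ + b,
a helix on the cylinder (a straight line when the cylinder is unrolled). The constants a, b are determined by the endpoint conditions.
With endpoint conditions z(0) = -4 and z(2π) = 13: from z(0) = b we get b = -4, and a·2π + -4 = 13 gives a = 17/(2π), so
    z(θ) = (17/(2π)) θ − 4.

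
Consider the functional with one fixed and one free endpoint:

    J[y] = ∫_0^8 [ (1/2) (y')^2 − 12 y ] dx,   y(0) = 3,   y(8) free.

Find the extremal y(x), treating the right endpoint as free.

The Lagrangian L = (1/2) (y')^2 − 12 y gives
    ∂L/∂y = −12,   ∂L/∂y' = y'.
Euler-Lagrange: d/dx(y') − (−12) = 0, i.e. y'' + 12 = 0, so
    y(x) = −(12/2) x^2 + C1 x + C2.
Fixed left endpoint y(0) = 3 ⇒ C2 = 3.
The right endpoint x = 8 is free, so the natural (transversality) condition is ∂L/∂y' |_{x=8} = 0, i.e. y'(8) = 0.
Compute y'(x) = −12 x + C1, so y'(8) = −96 + C1 = 0 ⇒ C1 = 96.
Therefore the extremal is
    y(x) = −6 x^2 + 96 x + 3.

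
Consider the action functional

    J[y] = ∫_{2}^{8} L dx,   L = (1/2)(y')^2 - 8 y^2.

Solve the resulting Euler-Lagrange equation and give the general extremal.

The Lagrangian is L = (1/2)(y')^2 - 8 y^2.
∂L/∂y = -16y.
∂L/∂y' = y'.
The Euler-Lagrange equation d/dx(∂L/∂y') − ∂L/∂y = 0 becomes:
    y'' + 16 y = 0
General solution: y(x) = A sin(4x) + B cos(4x), where A and B are arbitrary constants fixed by the endpoint conditions.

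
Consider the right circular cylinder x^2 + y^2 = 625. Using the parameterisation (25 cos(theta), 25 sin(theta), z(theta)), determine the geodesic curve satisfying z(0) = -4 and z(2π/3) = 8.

Parameterise the cylinder of radius R = 25 as
    r(θ) = (25 cos θ, 25 sin θ, z(θ)).
The arc-length element is
    ds = sqrt(625 + (dz/dθ)^2) dθ,
so the Lagrangian is L = sqrt(625 + z'^2).
L depends on z' only, not on z or θ, so ∂L/∂z = 0 and
    ∂L/∂z' = z' / sqrt(625 + z'^2).
The Euler-Lagrange equation gives
    d/dθ( z' / sqrt(625 + z'^2) ) = 0,
so z' is constant. Integrating once:
    z(θ) = a θ + b,
a helix on the cylinder (a straight line when the cylinder is unrolled). The constants a, b are determined by the endpoint conditions.
With endpoint conditions z(0) = -4 and z(2π/3) = 8: from z(0) = b we get b = -4, and a·2π/3 + -4 = 8 gives a = 18/π, so
    z(θ) = (18/π) θ − 4.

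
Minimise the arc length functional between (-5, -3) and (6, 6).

Arc-length functional: J[y] = ∫ sqrt(1 + (y')^2) dx.
Lagrangian L = sqrt(1 + (y')^2) has no explicit y dependence, so ∂L/∂y = 0 and the Euler-Lagrange equation gives
    d/dx( y' / sqrt(1 + (y')^2) ) = 0  ⇒  y' / sqrt(1 + (y')^2) = const.
Hence y' is constant, so y(x) is affine.
Fitting the endpoints (-5, -3) and (6, 6):
    slope m = (6 − (-3)) / (6 − (-5)) = 9/11,
    intercept c = (-3) − m·(-5) = 12/11.
Extremal: y(x) = (9/11) x + 12/11.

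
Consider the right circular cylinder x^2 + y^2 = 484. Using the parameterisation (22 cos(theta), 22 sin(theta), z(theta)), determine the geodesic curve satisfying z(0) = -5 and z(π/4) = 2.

Parameterise the cylinder of radius R = 22 as
    r(θ) = (22 cos θ, 22 sin θ, z(θ)).
The arc-length element is
    ds = sqrt(484 + (dz/dθ)^2) dθ,
so the Lagrangian is L = sqrt(484 + z'^2).
L depends on z' only, not on z or θ, so ∂L/∂z = 0 and
    ∂L/∂z' = z' / sqrt(484 + z'^2).
The Euler-Lagrange equation gives
    d/dθ( z' / sqrt(484 + z'^2) ) = 0,
so z' is constant. Integrating once:
    z(θ) = a θ + b,
a helix on the cylinder (a straight line when the cylinder is unrolled). The constants a, b are determined by the endpoint conditions.
With endpoint conditions z(0) = -5 and z(π/4) = 2: from z(0) = b we get b = -5, and a·π/4 + -5 = 2 gives a = 28/π, so
    z(θ) = (28/π) θ − 5.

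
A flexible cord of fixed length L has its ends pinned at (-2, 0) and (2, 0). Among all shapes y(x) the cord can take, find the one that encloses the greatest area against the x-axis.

Set up the augmented Lagrangian using a multiplier λ for the length constraint:
    F(y, y') = y − λ sqrt(1 + y'^2).
F has no explicit x dependence, so the Beltrami identity yields a first integral
    F − y' ∂F/∂y' = C.
Compute ∂F/∂y' = −λ y' / sqrt(1 + y'^2). Then
    y − λ sqrt(1 + y'^2) + λ y'^2 / sqrt(1 + y'^2) = C
    ⇒  y − λ / sqrt(1 + y'^2) = C.
Solving for y' and integrating gives
    (x − a)^2 + (y − b)^2 = λ^2,
a circular arc of radius λ. The constants a, b are determined by the endpoint conditions y(-2) = y(2) = 0, and λ is fixed implicitly by the length constraint
    ∫_{-2}^{2} sqrt(1 + y'^2) dx = L.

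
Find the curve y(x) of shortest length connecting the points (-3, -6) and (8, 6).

Arc-length functional: J[y] = ∫ sqrt(1 + (y')^2) dx.
Lagrangian L = sqrt(1 + (y')^2) has no explicit y dependence, so ∂L/∂y = 0 and the Euler-Lagrange equation gives
    d/dx( y' / sqrt(1 + (y')^2) ) = 0  ⇒  y' / sqrt(1 + (y')^2) = const.
Hence y' is constant, so y(x) is affine.
Fitting the endpoints (-3, -6) and (8, 6):
    slope m = (6 − (-6)) / (8 − (-3)) = 12/11,
    intercept c = (-6) − m·(-3) = -30/11.
Extremal: y(x) = (12/11) x - 30/11.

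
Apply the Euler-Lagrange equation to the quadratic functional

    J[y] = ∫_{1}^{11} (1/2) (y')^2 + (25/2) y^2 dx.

The Lagrangian is L = (1/2) (y')^2 + (25/2) y^2.
Compute ∂L/∂y = 25y, ∂L/∂y' = y'.
The Euler-Lagrange equation d/dx(∂L/∂y') − ∂L/∂y = 0 reduces to
    y'' − 25 y = 0.
Its general solution is
    y(x) = A e^(5x) + B e^(−5x),
with A, B fixed by the endpoint conditions.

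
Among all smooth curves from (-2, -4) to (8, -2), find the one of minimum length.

Arc-length functional: J[y] = ∫ sqrt(1 + (y')^2) dx.
Lagrangian L = sqrt(1 + (y')^2) has no explicit y dependence, so ∂L/∂y = 0 and the Euler-Lagrange equation gives
    d/dx( y' / sqrt(1 + (y')^2) ) = 0  ⇒  y' / sqrt(1 + (y')^2) = const.
Hence y' is constant, so y(x) is affine.
Fitting the endpoints (-2, -4) and (8, -2):
    slope m = ((-2) − (-4)) / (8 − (-2)) = 1/5,
    intercept c = (-4) − m·(-2) = -18/5.
Extremal: y(x) = (1/5) x - 18/5.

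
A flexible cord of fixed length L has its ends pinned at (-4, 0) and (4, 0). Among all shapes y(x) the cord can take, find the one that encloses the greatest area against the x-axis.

Set up the augmented Lagrangian using a multiplier λ for the length constraint:
    F(y, y') = y − λ sqrt(1 + y'^2).
F has no explicit x dependence, so the Beltrami identity yields a first integral
    F − y' ∂F/∂y' = C.
Compute ∂F/∂y' = −λ y' / sqrt(1 + y'^2). Then
    y − λ sqrt(1 + y'^2) + λ y'^2 / sqrt(1 + y'^2) = C
    ⇒  y − λ / sqrt(1 + y'^2) = C.
Solving for y' and integrating gives
    (x − a)^2 + (y − b)^2 = λ^2,
a circular arc of radius λ. The constants a, b are determined by the endpoint conditions y(-4) = y(4) = 0, and λ is fixed implicitly by the length constraint
    ∫_{-4}^{4} sqrt(1 + y'^2) dx = L.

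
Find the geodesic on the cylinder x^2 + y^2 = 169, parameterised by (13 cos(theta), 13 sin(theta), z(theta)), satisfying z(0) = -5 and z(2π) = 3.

Parameterise the cylinder of radius R = 13 as
    r(θ) = (13 cos θ, 13 sin θ, z(θ)).
The arc-length element is
    ds = sqrt(169 + (dz/dθ)^2) dθ,
so the Lagrangian is L = sqrt(169 + z'^2).
L depends on z' only, not on z or θ, so ∂L/∂z = 0 and
    ∂L/∂z' = z' / sqrt(169 + z'^2).
The Euler-Lagrange equation gives
    d/dθ( z' / sqrt(169 + z'^2) ) = 0,
so z' is constant. Integrating once:
    z(θ) = a θ + b,
a helix on the cylinder (a straight line when the cylinder is unrolled). The constants a, b are determined by the endpoint conditions.
With endpoint conditions z(0) = -5 and z(2π) = 3: from z(0) = b we get b = -5, and a·2π + -5 = 3 gives a = 4/π, so
    z(θ) = (4/π) θ − 5.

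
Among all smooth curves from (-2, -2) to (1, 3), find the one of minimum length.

Arc-length functional: J[y] = ∫ sqrt(1 + (y')^2) dx.
Lagrangian L = sqrt(1 + (y')^2) has no explicit y dependence, so ∂L/∂y = 0 and the Euler-Lagrange equation gives
    d/dx( y' / sqrt(1 + (y')^2) ) = 0  ⇒  y' / sqrt(1 + (y')^2) = const.
Hence y' is constant, so y(x) is affine.
Fitting the endpoints (-2, -2) and (1, 3):
    slope m = (3 − (-2)) / (1 − (-2)) = 5/3,
    intercept c = (-2) − m·(-2) = 4/3.
Extremal: y(x) = (5/3) x + 4/3.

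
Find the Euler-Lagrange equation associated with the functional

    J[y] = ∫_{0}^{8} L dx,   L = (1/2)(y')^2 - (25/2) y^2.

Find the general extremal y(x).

The Lagrangian is L = (1/2)(y')^2 - (25/2) y^2.
∂L/∂y = -25y.
∂L/∂y' = y'.
The Euler-Lagrange equation d/dx(∂L/∂y') − ∂L/∂y = 0 becomes:
    y'' + 25 y = 0
General solution: y(x) = A sin(5x) + B cos(5x), where A and B are arbitrary constants fixed by the endpoint conditions.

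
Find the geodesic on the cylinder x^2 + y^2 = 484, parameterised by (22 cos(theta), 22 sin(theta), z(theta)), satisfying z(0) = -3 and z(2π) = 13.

Parameterise the cylinder of radius R = 22 as
    r(θ) = (22 cos θ, 22 sin θ, z(θ)).
The arc-length element is
    ds = sqrt(484 + (dz/dθ)^2) dθ,
so the Lagrangian is L = sqrt(484 + z'^2).
L depends on z' only, not on z or θ, so ∂L/∂z = 0 and
    ∂L/∂z' = z' / sqrt(484 + z'^2).
The Euler-Lagrange equation gives
    d/dθ( z' / sqrt(484 + z'^2) ) = 0,
so z' is constant. Integrating once:
    z(θ) = a θ + b,
a helix on the cylinder (a straight line when the cylinder is unrolled). The constants a, b are determined by the endpoint conditions.
With endpoint conditions z(0) = -3 and z(2π) = 13: from z(0) = b we get b = -3, and a·2π + -3 = 13 gives a = 8/π, so
    z(θ) = (8/π) θ − 3.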